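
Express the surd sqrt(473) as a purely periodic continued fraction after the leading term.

[21; (1, 2, 1, 42)]

Write x_i = (sqrt(473) + m_i)/d_i with (m_0, d_0) = (0, 1). a_0 = floor(sqrt(473)) = 21, since 21^2 = 441 <= 473 < 484 = 22^2.
Iterate m_{i+1} = d_i*a_i - m_i, d_{i+1} = (473 - m_{i+1}^2)/d_i, a_{i+1} = floor((a_0 + m_{i+1})/d_{i+1}):
  m_1 = 1*21 - 0 = 21, d_1 = (473 - 21^2)/1 = 32/1 = 32, a_1 = floor((21 + 21)/32) = 1.
  m_2 = 32*1 - 21 = 11, d_2 = (473 - 11^2)/32 = 352/32 = 11, a_2 = floor((21 + 11)/11) = 2.
  m_3 = 11*2 - 11 = 11, d_3 = (473 - 11^2)/11 = 352/11 = 32, a_3 = floor((21 + 11)/32) = 1.
  m_4 = 32*1 - 11 = 21, d_4 = (473 - 21^2)/32 = 32/32 = 1, a_4 = floor((21 + 21)/1) = 42.
  m_5 = 1*42 - 21 = 21, d_5 = (473 - 21^2)/1 = 32/1 = 32: (m_5, d_5) = (m_1, d_1) = (21, 32), so from here the quotients repeat a_1, ..., a_4; the period length is 4.
Hence the expansion of sqrt(473) is a_0 = 21 followed by the repeating block 1, 2, 1, 42 (period 4).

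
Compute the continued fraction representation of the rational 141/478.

Run the Euclidean algorithm on 141 and 478; the successive quotients are the partial quotients a_0, a_1, ... (each step inverts the fractional part left over by the previous one):
  141 = 0*478 + 141, so a_0 = 0.
  478 = 3*141 + 55, so a_1 = 3.
  141 = 2*55 + 31, so a_2 = 2.
  55 = 1*31 + 24, so a_3 = 1.
  31 = 1*24 + 7, so a_4 = 1.
  24 = 3*7 + 3, so a_5 = 3.
  7 = 2*3 + 1, so a_6 = 2.
  3 = 3*1 + 0, so a_7 = 3.
The remainder reaches 0 after 8 divisions, so the expansion has 8 partial quotients, read off in order.

[0; 3, 2, 1, 1, 3, 2, 3]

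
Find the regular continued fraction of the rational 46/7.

[6; 1, 1, 3]

Run the Euclidean algorithm on 46 and 7; the successive quotients are the partial quotients a_0, a_1, ... (each step inverts the fractional part left over by the previous one):
  46 = 6*7 + 4, so a_0 = 6.
  7 = 1*4 + 3, so a_1 = 1.
  4 = 1*3 + 1, so a_2 = 1.
  3 = 3*1 + 0, so a_3 = 3.
The remainder reaches 0 after 4 divisions, so the expansion has 4 partial quotients, read off in order.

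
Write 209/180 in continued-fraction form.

[1; 6, 4, 1, 5]

Run the Euclidean algorithm on 209 and 180; the successive quotients are the partial quotients a_0, a_1, ... (each step inverts the fractional part left over by the previous one):
  209 = 1*180 + 29, so a_0 = 1.
  180 = 6*29 + 6, so a_1 = 6.
  29 = 4*6 + 5, so a_2 = 4.
  6 = 1*5 + 1, so a_3 = 1.
  5 = 5*1 + 0, so a_4 = 5.
The remainder reaches 0 after 5 divisions, so the expansion has 5 partial quotients, read off in order.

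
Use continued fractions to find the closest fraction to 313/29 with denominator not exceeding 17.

Expand x = 313/29 as a continued fraction with the Euclidean algorithm:
  313 = 10*29 + 23, so a_0 = 10.
  29 = 1*23 + 6, so a_1 = 1.
  23 = 3*6 + 5, so a_2 = 3.
  6 = 1*5 + 1, so a_3 = 1.
  5 = 5*1 + 0, so a_4 = 5.
so x = [10; 1, 3, 1, 5].
Convergents (p_i = a_i*p_{i-1} + p_{i-2}, q_i = a_i*q_{i-1} + q_{i-2} with p_{-2}=0, p_{-1}=1, q_{-2}=1, q_{-1}=0), until the denominator exceeds 17:
  i=0: a_0=10, p_0 = 10*1 + 0 = 10, q_0 = 10*0 + 1 = 1.
  i=1: a_1=1, p_1 = 1*10 + 1 = 11, q_1 = 1*1 + 0 = 1.
  i=2: a_2=3, p_2 = 3*11 + 10 = 43, q_2 = 3*1 + 1 = 4.
  i=3: a_3=1, p_3 = 1*43 + 11 = 54, q_3 = 1*4 + 1 = 5.
  i=4: a_4=5, p_4 = 5*54 + 43 = 313, q_4 = 5*5 + 4 = 29.
q_4 = 29 > 17, so the last convergent with denominator <= 17 is p_3/q_3 = 54/5.
The closest fraction with denominator <= 17 is either p_3/q_3 or the intermediate fraction (k*p_3 + p_2)/(k*q_3 + q_2) with the largest k >= 1 whose denominator stays <= 17; these approach x as k grows, and every other convergent or intermediate fraction in range is farther away.
Largest k: floor((17 - q_2)/q_3) = floor((17 - 4)/5) = 2.
That gives (2*54 + 43)/(2*5 + 4) = 151/14.
Compare the errors: |x - 54/5| = |313*5 - 54*29|/(29*5) = 1/145, and |x - 151/14| = |313*14 - 151*29|/(29*14) = 3/406.
Cross-multiplying, 1*406 = 406 < 435 = 3*145, so 1/145 is smaller: the convergent 54/5 is closer to x than 151/14.

54/5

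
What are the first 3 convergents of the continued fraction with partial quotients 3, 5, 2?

3/1, 16/5, 35/11

Using the convergent recurrence p_i = a_i*p_{i-1} + p_{i-2}, q_i = a_i*q_{i-1} + q_{i-2} with p_{-2}=0, p_{-1}=1, q_{-2}=1, q_{-1}=0:
  i=0: a_0=3, p_0 = 3*1 + 0 = 3, q_0 = 3*0 + 1 = 1.
  i=1: a_1=5, p_1 = 5*3 + 1 = 16, q_1 = 5*1 + 0 = 5.
  i=2: a_2=2, p_2 = 2*16 + 3 = 35, q_2 = 2*5 + 1 = 11.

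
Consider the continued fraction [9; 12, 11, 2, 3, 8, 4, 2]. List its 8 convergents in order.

9/1, 109/12, 1208/133, 2525/278, 8783/967, 72789/8014, 299939/33023, 672667/74060

Using the convergent recurrence p_i = a_i*p_{i-1} + p_{i-2}, q_i = a_i*q_{i-1} + q_{i-2} with p_{-2}=0, p_{-1}=1, q_{-2}=1, q_{-1}=0:
  i=0: a_0=9, p_0 = 9*1 + 0 = 9, q_0 = 9*0 + 1 = 1.
  i=1: a_1=12, p_1 = 12*9 + 1 = 109, q_1 = 12*1 + 0 = 12.
  i=2: a_2=11, p_2 = 11*109 + 9 = 1208, q_2 = 11*12 + 1 = 133.
  i=3: a_3=2, p_3 = 2*1208 + 109 = 2525, q_3 = 2*133 + 12 = 278.
  i=4: a_4=3, p_4 = 3*2525 + 1208 = 8783, q_4 = 3*278 + 133 = 967.
  i=5: a_5=8, p_5 = 8*8783 + 2525 = 72789, q_5 = 8*967 + 278 = 8014.
  i=6: a_6=4, p_6 = 4*72789 + 8783 = 299939, q_6 = 4*8014 + 967 = 33023.
  i=7: a_7=2, p_7 = 2*299939 + 72789 = 672667, q_7 = 2*33023 + 8014 = 74060.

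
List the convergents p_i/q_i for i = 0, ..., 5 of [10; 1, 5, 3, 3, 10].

Using the convergent recurrence p_i = a_i*p_{i-1} + p_{i-2}, q_i = a_i*q_{i-1} + q_{i-2} with p_{-2}=0, p_{-1}=1, q_{-2}=1, q_{-1}=0:
  i=0: a_0=10, p_0 = 10*1 + 0 = 10, q_0 = 10*0 + 1 = 1.
  i=1: a_1=1, p_1 = 1*10 + 1 = 11, q_1 = 1*1 + 0 = 1.
  i=2: a_2=5, p_2 = 5*11 + 10 = 65, q_2 = 5*1 + 1 = 6.
  i=3: a_3=3, p_3 = 3*65 + 11 = 206, q_3 = 3*6 + 1 = 19.
  i=4: a_4=3, p_4 = 3*206 + 65 = 683, q_4 = 3*19 + 6 = 63.
  i=5: a_5=10, p_5 = 10*683 + 206 = 7036, q_5 = 10*63 + 19 = 649.

10/1, 11/1, 65/6, 206/19, 683/63, 7036/649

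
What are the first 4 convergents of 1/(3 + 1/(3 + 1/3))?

0/1, 1/3, 3/10, 10/33

Using the convergent recurrence p_i = a_i*p_{i-1} + p_{i-2}, q_i = a_i*q_{i-1} + q_{i-2} with p_{-2}=0, p_{-1}=1, q_{-2}=1, q_{-1}=0:
  i=0: a_0=0, p_0 = 0*1 + 0 = 0, q_0 = 0*0 + 1 = 1.
  i=1: a_1=3, p_1 = 3*0 + 1 = 1, q_1 = 3*1 + 0 = 3.
  i=2: a_2=3, p_2 = 3*1 + 0 = 3, q_2 = 3*3 + 1 = 10.
  i=3: a_3=3, p_3 = 3*3 + 1 = 10, q_3 = 3*10 + 3 = 33.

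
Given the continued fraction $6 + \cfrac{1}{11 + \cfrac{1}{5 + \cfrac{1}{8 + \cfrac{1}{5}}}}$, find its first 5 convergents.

6/1, 67/11, 341/56, 2795/459, 14316/2351

Using the convergent recurrence p_i = a_i*p_{i-1} + p_{i-2}, q_i = a_i*q_{i-1} + q_{i-2} with p_{-2}=0, p_{-1}=1, q_{-2}=1, q_{-1}=0:
  i=0: a_0=6, p_0 = 6*1 + 0 = 6, q_0 = 6*0 + 1 = 1.
  i=1: a_1=11, p_1 = 11*6 + 1 = 67, q_1 = 11*1 + 0 = 11.
  i=2: a_2=5, p_2 = 5*67 + 6 = 341, q_2 = 5*11 + 1 = 56.
  i=3: a_3=8, p_3 = 8*341 + 67 = 2795, q_3 = 8*56 + 11 = 459.
  i=4: a_4=5, p_4 = 5*2795 + 341 = 14316, q_4 = 5*459 + 56 = 2351.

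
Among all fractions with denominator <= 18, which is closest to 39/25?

25/16

Expand x = 39/25 as a continued fraction with the Euclidean algorithm:
  39 = 1*25 + 14, so a_0 = 1.
  25 = 1*14 + 11, so a_1 = 1.
  14 = 1*11 + 3, so a_2 = 1.
  11 = 3*3 + 2, so a_3 = 3.
  3 = 1*2 + 1, so a_4 = 1.
  2 = 2*1 + 0, so a_5 = 2.
so x = [1; 1, 1, 3, 1, 2].
Convergents (p_i = a_i*p_{i-1} + p_{i-2}, q_i = a_i*q_{i-1} + q_{i-2} with p_{-2}=0, p_{-1}=1, q_{-2}=1, q_{-1}=0), until the denominator exceeds 18:
  i=0: a_0=1, p_0 = 1*1 + 0 = 1, q_0 = 1*0 + 1 = 1.
  i=1: a_1=1, p_1 = 1*1 + 1 = 2, q_1 = 1*1 + 0 = 1.
  i=2: a_2=1, p_2 = 1*2 + 1 = 3, q_2 = 1*1 + 1 = 2.
  i=3: a_3=3, p_3 = 3*3 + 2 = 11, q_3 = 3*2 + 1 = 7.
  i=4: a_4=1, p_4 = 1*11 + 3 = 14, q_4 = 1*7 + 2 = 9.
  i=5: a_5=2, p_5 = 2*14 + 11 = 39, q_5 = 2*9 + 7 = 25.
q_5 = 25 > 18, so the last convergent with denominator <= 18 is p_4/q_4 = 14/9.
The closest fraction with denominator <= 18 is either p_4/q_4 or the intermediate fraction (k*p_4 + p_3)/(k*q_4 + q_3) with the largest k >= 1 whose denominator stays <= 18; these approach x as k grows, and every other convergent or intermediate fraction in range is farther away.
Largest k: floor((18 - q_3)/q_4) = floor((18 - 7)/9) = 1.
That gives (1*14 + 11)/(1*9 + 7) = 25/16.
Compare the errors: |x - 14/9| = |39*9 - 14*25|/(25*9) = 1/225, and |x - 25/16| = |39*16 - 25*25|/(25*16) = 1/400.
Cross-multiplying, 1*225 = 225 < 400 = 1*400, so 1/400 is smaller: the intermediate fraction 25/16 is closer to x than 14/9.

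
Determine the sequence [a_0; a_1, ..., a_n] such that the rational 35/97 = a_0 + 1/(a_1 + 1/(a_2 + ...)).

Run the Euclidean algorithm on 35 and 97; the successive quotients are the partial quotients a_0, a_1, ... (each step inverts the fractional part left over by the previous one):
  35 = 0*97 + 35, so a_0 = 0.
  97 = 2*35 + 27, so a_1 = 2.
  35 = 1*27 + 8, so a_2 = 1.
  27 = 3*8 + 3, so a_3 = 3.
  8 = 2*3 + 2, so a_4 = 2.
  3 = 1*2 + 1, so a_5 = 1.
  2 = 2*1 + 0, so a_6 = 2.
The remainder reaches 0 after 7 divisions, so the expansion has 7 partial quotients, read off in order.

[0; 2, 1, 3, 2, 1, 2]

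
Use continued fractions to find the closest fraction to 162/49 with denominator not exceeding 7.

Expand x = 162/49 as a continued fraction with the Euclidean algorithm:
  162 = 3*49 + 15, so a_0 = 3.
  49 = 3*15 + 4, so a_1 = 3.
  15 = 3*4 + 3, so a_2 = 3.
  4 = 1*3 + 1, so a_3 = 1.
  3 = 3*1 + 0, so a_4 = 3.
so x = [3; 3, 3, 1, 3].
Convergents (p_i = a_i*p_{i-1} + p_{i-2}, q_i = a_i*q_{i-1} + q_{i-2} with p_{-2}=0, p_{-1}=1, q_{-2}=1, q_{-1}=0), until the denominator exceeds 7:
  i=0: a_0=3, p_0 = 3*1 + 0 = 3, q_0 = 3*0 + 1 = 1.
  i=1: a_1=3, p_1 = 3*3 + 1 = 10, q_1 = 3*1 + 0 = 3.
  i=2: a_2=3, p_2 = 3*10 + 3 = 33, q_2 = 3*3 + 1 = 10.
q_2 = 10 > 7, so the last convergent with denominator <= 7 is p_1/q_1 = 10/3.
The closest fraction with denominator <= 7 is either p_1/q_1 or the intermediate fraction (k*p_1 + p_0)/(k*q_1 + q_0) with the largest k >= 1 whose denominator stays <= 7; these approach x as k grows, and every other convergent or intermediate fraction in range is farther away.
Largest k: floor((7 - q_0)/q_1) = floor((7 - 1)/3) = 2.
That gives (2*10 + 3)/(2*3 + 1) = 23/7.
Compare the errors: |x - 10/3| = |162*3 - 10*49|/(49*3) = 4/147, and |x - 23/7| = |162*7 - 23*49|/(49*7) = 7/343.
Cross-multiplying, 7*147 = 1029 < 1372 = 4*343, so 7/343 is smaller: the intermediate fraction 23/7 is closer to x than 10/3.

23/7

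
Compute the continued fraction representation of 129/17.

Run the Euclidean algorithm on 129 and 17; the successive quotients are the partial quotients a_0, a_1, ... (each step inverts the fractional part left over by the previous one):
  129 = 7*17 + 10, so a_0 = 7.
  17 = 1*10 + 7, so a_1 = 1.
  10 = 1*7 + 3, so a_2 = 1.
  7 = 2*3 + 1, so a_3 = 2.
  3 = 3*1 + 0, so a_4 = 3.
The remainder reaches 0 after 5 divisions, so the expansion has 5 partial quotients, read off in order.

[7; 1, 1, 2, 3]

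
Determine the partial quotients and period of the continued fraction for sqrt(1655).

[40; (1, 2, 7, 16, 7, 2, 1, 80)]

Write x_i = (sqrt(1655) + m_i)/d_i with (m_0, d_0) = (0, 1). a_0 = floor(sqrt(1655)) = 40, since 40^2 = 1600 <= 1655 < 1681 = 41^2.
Iterate m_{i+1} = d_i*a_i - m_i, d_{i+1} = (1655 - m_{i+1}^2)/d_i, a_{i+1} = floor((a_0 + m_{i+1})/d_{i+1}):
  m_1 = 1*40 - 0 = 40, d_1 = (1655 - 40^2)/1 = 55/1 = 55, a_1 = floor((40 + 40)/55) = 1.
  m_2 = 55*1 - 40 = 15, d_2 = (1655 - 15^2)/55 = 1430/55 = 26, a_2 = floor((40 + 15)/26) = 2.
  m_3 = 26*2 - 15 = 37, d_3 = (1655 - 37^2)/26 = 286/26 = 11, a_3 = floor((40 + 37)/11) = 7.
  m_4 = 11*7 - 37 = 40, d_4 = (1655 - 40^2)/11 = 55/11 = 5, a_4 = floor((40 + 40)/5) = 16.
  m_5 = 5*16 - 40 = 40, d_5 = (1655 - 40^2)/5 = 55/5 = 11, a_5 = floor((40 + 40)/11) = 7.
  m_6 = 11*7 - 40 = 37, d_6 = (1655 - 37^2)/11 = 286/11 = 26, a_6 = floor((40 + 37)/26) = 2.
  m_7 = 26*2 - 37 = 15, d_7 = (1655 - 15^2)/26 = 1430/26 = 55, a_7 = floor((40 + 15)/55) = 1.
  m_8 = 55*1 - 15 = 40, d_8 = (1655 - 40^2)/55 = 55/55 = 1, a_8 = floor((40 + 40)/1) = 80.
  m_9 = 1*80 - 40 = 40, d_9 = (1655 - 40^2)/1 = 55/1 = 55: (m_9, d_9) = (m_1, d_1) = (40, 55), so from here the quotients repeat a_1, ..., a_8; the period length is 8.
Hence the expansion of sqrt(1655) is a_0 = 40 followed by the repeating block 1, 2, 7, 16, 7, 2, 1, 80 (period 8).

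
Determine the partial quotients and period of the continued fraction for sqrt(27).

[5; (5, 10)]

Write x_i = (sqrt(27) + m_i)/d_i with (m_0, d_0) = (0, 1). a_0 = floor(sqrt(27)) = 5, since 5^2 = 25 <= 27 < 36 = 6^2.
Iterate m_{i+1} = d_i*a_i - m_i, d_{i+1} = (27 - m_{i+1}^2)/d_i, a_{i+1} = floor((a_0 + m_{i+1})/d_{i+1}):
  m_1 = 1*5 - 0 = 5, d_1 = (27 - 5^2)/1 = 2/1 = 2, a_1 = floor((5 + 5)/2) = 5.
  m_2 = 2*5 - 5 = 5, d_2 = (27 - 5^2)/2 = 2/2 = 1, a_2 = floor((5 + 5)/1) = 10.
  m_3 = 1*10 - 5 = 5, d_3 = (27 - 5^2)/1 = 2/1 = 2: (m_3, d_3) = (m_1, d_1) = (5, 2), so from here the quotients repeat a_1, a_2; the period length is 2.
Hence the expansion of sqrt(27) is a_0 = 5 followed by the repeating block 5, 10 (period 2).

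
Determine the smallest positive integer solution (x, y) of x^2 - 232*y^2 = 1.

First expand sqrt(232) as a continued fraction. With x_i = (sqrt(232) + m_i)/d_i and (m_0, d_0) = (0, 1): a_0 = floor(sqrt(232)) = 15, since 15^2 = 225 <= 232 < 256 = 16^2.
Iterate m_{i+1} = d_i*a_i - m_i, d_{i+1} = (232 - m_{i+1}^2)/d_i, a_{i+1} = floor((a_0 + m_{i+1})/d_{i+1}):
  m_1 = 1*15 - 0 = 15, d_1 = (232 - 15^2)/1 = 7/1 = 7, a_1 = floor((15 + 15)/7) = 4.
  m_2 = 7*4 - 15 = 13, d_2 = (232 - 13^2)/7 = 63/7 = 9, a_2 = floor((15 + 13)/9) = 3.
  m_3 = 9*3 - 13 = 14, d_3 = (232 - 14^2)/9 = 36/9 = 4, a_3 = floor((15 + 14)/4) = 7.
  m_4 = 4*7 - 14 = 14, d_4 = (232 - 14^2)/4 = 36/4 = 9, a_4 = floor((15 + 14)/9) = 3.
  m_5 = 9*3 - 14 = 13, d_5 = (232 - 13^2)/9 = 63/9 = 7, a_5 = floor((15 + 13)/7) = 4.
  m_6 = 7*4 - 13 = 15, d_6 = (232 - 15^2)/7 = 7/7 = 1, a_6 = floor((15 + 15)/1) = 30.
  m_7 = 1*30 - 15 = 15, d_7 = (232 - 15^2)/1 = 7/1 = 7: (m_7, d_7) = (m_1, d_1) = (15, 7), so from here the quotients repeat a_1, ..., a_6; the period length is 6.
So sqrt(232) = [15; (4, 3, 7, 3, 4, 30)] with period length k = 6.
k is even, so the fundamental solution of x^2 - 232y^2 = 1 is (p_{k-1}, q_{k-1}) = (p_5, q_5); compute convergents through index 5.
Convergents (p_i = a_i*p_{i-1} + p_{i-2}, q_i = a_i*q_{i-1} + q_{i-2} with p_{-2}=0, p_{-1}=1, q_{-2}=1, q_{-1}=0):
  i=0: a_0=15, p_0 = 15*1 + 0 = 15, q_0 = 15*0 + 1 = 1.
  i=1: a_1=4, p_1 = 4*15 + 1 = 61, q_1 = 4*1 + 0 = 4.
  i=2: a_2=3, p_2 = 3*61 + 15 = 198, q_2 = 3*4 + 1 = 13.
  i=3: a_3=7, p_3 = 7*198 + 61 = 1447, q_3 = 7*13 + 4 = 95.
  i=4: a_4=3, p_4 = 3*1447 + 198 = 4539, q_4 = 3*95 + 13 = 298.
  i=5: a_5=4, p_5 = 4*4539 + 1447 = 19603, q_5 = 4*298 + 95 = 1287.
Check: 19603^2 - 232*1287^2 = 384277609 - 384277608 = 1, so (x, y) = (19603, 1287) solves the equation, and by the theorem it is the least positive solution.

(x, y) = (19603, 1287)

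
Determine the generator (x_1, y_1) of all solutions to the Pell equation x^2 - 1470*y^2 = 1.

First expand sqrt(1470) as a continued fraction. With x_i = (sqrt(1470) + m_i)/d_i and (m_0, d_0) = (0, 1): a_0 = floor(sqrt(1470)) = 38, since 38^2 = 1444 <= 1470 < 1521 = 39^2.
Iterate m_{i+1} = d_i*a_i - m_i, d_{i+1} = (1470 - m_{i+1}^2)/d_i, a_{i+1} = floor((a_0 + m_{i+1})/d_{i+1}):
  m_1 = 1*38 - 0 = 38, d_1 = (1470 - 38^2)/1 = 26/1 = 26, a_1 = floor((38 + 38)/26) = 2.
  m_2 = 26*2 - 38 = 14, d_2 = (1470 - 14^2)/26 = 1274/26 = 49, a_2 = floor((38 + 14)/49) = 1.
  m_3 = 49*1 - 14 = 35, d_3 = (1470 - 35^2)/49 = 245/49 = 5, a_3 = floor((38 + 35)/5) = 14.
  m_4 = 5*14 - 35 = 35, d_4 = (1470 - 35^2)/5 = 245/5 = 49, a_4 = floor((38 + 35)/49) = 1.
  m_5 = 49*1 - 35 = 14, d_5 = (1470 - 14^2)/49 = 1274/49 = 26, a_5 = floor((38 + 14)/26) = 2.
  m_6 = 26*2 - 14 = 38, d_6 = (1470 - 38^2)/26 = 26/26 = 1, a_6 = floor((38 + 38)/1) = 76.
  m_7 = 1*76 - 38 = 38, d_7 = (1470 - 38^2)/1 = 26/1 = 26: (m_7, d_7) = (m_1, d_1) = (38, 26), so from here the quotients repeat a_1, ..., a_6; the period length is 6.
So sqrt(1470) = [38; (2, 1, 14, 1, 2, 76)] with period length k = 6.
k is even, so the fundamental solution of x^2 - 1470y^2 = 1 is (p_{k-1}, q_{k-1}) = (p_5, q_5); compute convergents through index 5.
Convergents (p_i = a_i*p_{i-1} + p_{i-2}, q_i = a_i*q_{i-1} + q_{i-2} with p_{-2}=0, p_{-1}=1, q_{-2}=1, q_{-1}=0):
  i=0: a_0=38, p_0 = 38*1 + 0 = 38, q_0 = 38*0 + 1 = 1.
  i=1: a_1=2, p_1 = 2*38 + 1 = 77, q_1 = 2*1 + 0 = 2.
  i=2: a_2=1, p_2 = 1*77 + 38 = 115, q_2 = 1*2 + 1 = 3.
  i=3: a_3=14, p_3 = 14*115 + 77 = 1687, q_3 = 14*3 + 2 = 44.
  i=4: a_4=1, p_4 = 1*1687 + 115 = 1802, q_4 = 1*44 + 3 = 47.
  i=5: a_5=2, p_5 = 2*1802 + 1687 = 5291, q_5 = 2*47 + 44 = 138.
Check: 5291^2 - 1470*138^2 = 27994681 - 27994680 = 1, so (x, y) = (5291, 138) solves the equation, and by the theorem it is the least positive solution.

(x, y) = (5291, 138)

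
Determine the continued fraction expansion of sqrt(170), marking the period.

[13; (26)]

Write x_i = (sqrt(170) + m_i)/d_i with (m_0, d_0) = (0, 1). a_0 = floor(sqrt(170)) = 13, since 13^2 = 169 <= 170 < 196 = 14^2.
Iterate m_{i+1} = d_i*a_i - m_i, d_{i+1} = (170 - m_{i+1}^2)/d_i, a_{i+1} = floor((a_0 + m_{i+1})/d_{i+1}):
  m_1 = 1*13 - 0 = 13, d_1 = (170 - 13^2)/1 = 1/1 = 1, a_1 = floor((13 + 13)/1) = 26.
  m_2 = 1*26 - 13 = 13, d_2 = (170 - 13^2)/1 = 1/1 = 1: (m_2, d_2) = (m_1, d_1) = (13, 1), so from here the quotient a_1 repeats; the period length is 1.
Hence the expansion of sqrt(170) is a_0 = 13 followed by the repeating block 26 (period 1).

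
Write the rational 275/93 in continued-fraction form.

[2; 1, 22, 4]

Run the Euclidean algorithm on 275 and 93; the successive quotients are the partial quotients a_0, a_1, ... (each step inverts the fractional part left over by the previous one):
  275 = 2*93 + 89, so a_0 = 2.
  93 = 1*89 + 4, so a_1 = 1.
  89 = 22*4 + 1, so a_2 = 22.
  4 = 4*1 + 0, so a_3 = 4.
The remainder reaches 0 after 4 divisions, so the expansion has 4 partial quotients, read off in order.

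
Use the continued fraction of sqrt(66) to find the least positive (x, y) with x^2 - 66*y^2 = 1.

(x, y) = (65, 8)

First expand sqrt(66) as a continued fraction. With x_i = (sqrt(66) + m_i)/d_i and (m_0, d_0) = (0, 1): a_0 = floor(sqrt(66)) = 8, since 8^2 = 64 <= 66 < 81 = 9^2.
Iterate m_{i+1} = d_i*a_i - m_i, d_{i+1} = (66 - m_{i+1}^2)/d_i, a_{i+1} = floor((a_0 + m_{i+1})/d_{i+1}):
  m_1 = 1*8 - 0 = 8, d_1 = (66 - 8^2)/1 = 2/1 = 2, a_1 = floor((8 + 8)/2) = 8.
  m_2 = 2*8 - 8 = 8, d_2 = (66 - 8^2)/2 = 2/2 = 1, a_2 = floor((8 + 8)/1) = 16.
  m_3 = 1*16 - 8 = 8, d_3 = (66 - 8^2)/1 = 2/1 = 2: (m_3, d_3) = (m_1, d_1) = (8, 2), so from here the quotients repeat a_1, a_2; the period length is 2.
So sqrt(66) = [8; (8, 16)] with period length k = 2.
k is even, so the fundamental solution of x^2 - 66y^2 = 1 is (p_{k-1}, q_{k-1}) = (p_1, q_1); compute convergents through index 1.
Convergents (p_i = a_i*p_{i-1} + p_{i-2}, q_i = a_i*q_{i-1} + q_{i-2} with p_{-2}=0, p_{-1}=1, q_{-2}=1, q_{-1}=0):
  i=0: a_0=8, p_0 = 8*1 + 0 = 8, q_0 = 8*0 + 1 = 1.
  i=1: a_1=8, p_1 = 8*8 + 1 = 65, q_1 = 8*1 + 0 = 8.
Check: 65^2 - 66*8^2 = 4225 - 4224 = 1, so (x, y) = (65, 8) solves the equation, and by the theorem it is the least positive solution.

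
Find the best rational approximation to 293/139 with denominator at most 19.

40/19

Expand x = 293/139 as a continued fraction with the Euclidean algorithm:
  293 = 2*139 + 15, so a_0 = 2.
  139 = 9*15 + 4, so a_1 = 9.
  15 = 3*4 + 3, so a_2 = 3.
  4 = 1*3 + 1, so a_3 = 1.
  3 = 3*1 + 0, so a_4 = 3.
so x = [2; 9, 3, 1, 3].
Convergents (p_i = a_i*p_{i-1} + p_{i-2}, q_i = a_i*q_{i-1} + q_{i-2} with p_{-2}=0, p_{-1}=1, q_{-2}=1, q_{-1}=0), until the denominator exceeds 19:
  i=0: a_0=2, p_0 = 2*1 + 0 = 2, q_0 = 2*0 + 1 = 1.
  i=1: a_1=9, p_1 = 9*2 + 1 = 19, q_1 = 9*1 + 0 = 9.
  i=2: a_2=3, p_2 = 3*19 + 2 = 59, q_2 = 3*9 + 1 = 28.
q_2 = 28 > 19, so the last convergent with denominator <= 19 is p_1/q_1 = 19/9.
The closest fraction with denominator <= 19 is either p_1/q_1 or the intermediate fraction (k*p_1 + p_0)/(k*q_1 + q_0) with the largest k >= 1 whose denominator stays <= 19; these approach x as k grows, and every other convergent or intermediate fraction in range is farther away.
Largest k: floor((19 - q_0)/q_1) = floor((19 - 1)/9) = 2.
That gives (2*19 + 2)/(2*9 + 1) = 40/19.
Compare the errors: |x - 19/9| = |293*9 - 19*139|/(139*9) = 4/1251, and |x - 40/19| = |293*19 - 40*139|/(139*19) = 7/2641.
Cross-multiplying, 7*1251 = 8757 < 10564 = 4*2641, so 7/2641 is smaller: the intermediate fraction 40/19 is closer to x than 19/9.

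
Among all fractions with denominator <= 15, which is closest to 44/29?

23/15

Expand x = 44/29 as a continued fraction with the Euclidean algorithm:
  44 = 1*29 + 15, so a_0 = 1.
  29 = 1*15 + 14, so a_1 = 1.
  15 = 1*14 + 1, so a_2 = 1.
  14 = 14*1 + 0, so a_3 = 14.
so x = [1; 1, 1, 14].
Convergents (p_i = a_i*p_{i-1} + p_{i-2}, q_i = a_i*q_{i-1} + q_{i-2} with p_{-2}=0, p_{-1}=1, q_{-2}=1, q_{-1}=0), until the denominator exceeds 15:
  i=0: a_0=1, p_0 = 1*1 + 0 = 1, q_0 = 1*0 + 1 = 1.
  i=1: a_1=1, p_1 = 1*1 + 1 = 2, q_1 = 1*1 + 0 = 1.
  i=2: a_2=1, p_2 = 1*2 + 1 = 3, q_2 = 1*1 + 1 = 2.
  i=3: a_3=14, p_3 = 14*3 + 2 = 44, q_3 = 14*2 + 1 = 29.
q_3 = 29 > 15, so the last convergent with denominator <= 15 is p_2/q_2 = 3/2.
The closest fraction with denominator <= 15 is either p_2/q_2 or the intermediate fraction (k*p_2 + p_1)/(k*q_2 + q_1) with the largest k >= 1 whose denominator stays <= 15; these approach x as k grows, and every other convergent or intermediate fraction in range is farther away.
Largest k: floor((15 - q_1)/q_2) = floor((15 - 1)/2) = 7.
That gives (7*3 + 2)/(7*2 + 1) = 23/15.
Compare the errors: |x - 3/2| = |44*2 - 3*29|/(29*2) = 1/58, and |x - 23/15| = |44*15 - 23*29|/(29*15) = 7/435.
Cross-multiplying, 7*58 = 406 < 435 = 1*435, so 7/435 is smaller: the intermediate fraction 23/15 is closer to x than 3/2.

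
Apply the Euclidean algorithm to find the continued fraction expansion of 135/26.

[5; 5, 5]

Run the Euclidean algorithm on 135 and 26; the successive quotients are the partial quotients a_0, a_1, ... (each step inverts the fractional part left over by the previous one):
  135 = 5*26 + 5, so a_0 = 5.
  26 = 5*5 + 1, so a_1 = 5.
  5 = 5*1 + 0, so a_2 = 5.
The remainder reaches 0 after 3 divisions, so the expansion has 3 partial quotients, read off in order.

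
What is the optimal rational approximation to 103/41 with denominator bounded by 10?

Expand x = 103/41 as a continued fraction with the Euclidean algorithm:
  103 = 2*41 + 21, so a_0 = 2.
  41 = 1*21 + 20, so a_1 = 1.
  21 = 1*20 + 1, so a_2 = 1.
  20 = 20*1 + 0, so a_3 = 20.
so x = [2; 1, 1, 20].
Convergents (p_i = a_i*p_{i-1} + p_{i-2}, q_i = a_i*q_{i-1} + q_{i-2} with p_{-2}=0, p_{-1}=1, q_{-2}=1, q_{-1}=0), until the denominator exceeds 10:
  i=0: a_0=2, p_0 = 2*1 + 0 = 2, q_0 = 2*0 + 1 = 1.
  i=1: a_1=1, p_1 = 1*2 + 1 = 3, q_1 = 1*1 + 0 = 1.
  i=2: a_2=1, p_2 = 1*3 + 2 = 5, q_2 = 1*1 + 1 = 2.
  i=3: a_3=20, p_3 = 20*5 + 3 = 103, q_3 = 20*2 + 1 = 41.
q_3 = 41 > 10, so the last convergent with denominator <= 10 is p_2/q_2 = 5/2.
The closest fraction with denominator <= 10 is either p_2/q_2 or the intermediate fraction (k*p_2 + p_1)/(k*q_2 + q_1) with the largest k >= 1 whose denominator stays <= 10; these approach x as k grows, and every other convergent or intermediate fraction in range is farther away.
Largest k: floor((10 - q_1)/q_2) = floor((10 - 1)/2) = 4.
That gives (4*5 + 3)/(4*2 + 1) = 23/9.
Compare the errors: |x - 5/2| = |103*2 - 5*41|/(41*2) = 1/82, and |x - 23/9| = |103*9 - 23*41|/(41*9) = 16/369.
Cross-multiplying, 1*369 = 369 < 1312 = 16*82, so 1/82 is smaller: the convergent 5/2 is closer to x than 23/9.

5/2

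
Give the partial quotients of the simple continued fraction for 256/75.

Run the Euclidean algorithm on 256 and 75; the successive quotients are the partial quotients a_0, a_1, ... (each step inverts the fractional part left over by the previous one):
  256 = 3*75 + 31, so a_0 = 3.
  75 = 2*31 + 13, so a_1 = 2.
  31 = 2*13 + 5, so a_2 = 2.
  13 = 2*5 + 3, so a_3 = 2.
  5 = 1*3 + 2, so a_4 = 1.
  3 = 1*2 + 1, so a_5 = 1.
  2 = 2*1 + 0, so a_6 = 2.
The remainder reaches 0 after 7 divisions, so the expansion has 7 partial quotients, read off in order.

[3; 2, 2, 2, 1, 1, 2]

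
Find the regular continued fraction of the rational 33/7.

[4; 1, 2, 2]

Run the Euclidean algorithm on 33 and 7; the successive quotients are the partial quotients a_0, a_1, ... (each step inverts the fractional part left over by the previous one):
  33 = 4*7 + 5, so a_0 = 4.
  7 = 1*5 + 2, so a_1 = 1.
  5 = 2*2 + 1, so a_2 = 2.
  2 = 2*1 + 0, so a_3 = 2.
The remainder reaches 0 after 4 divisions, so the expansion has 4 partial quotients, read off in order.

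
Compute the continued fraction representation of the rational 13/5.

[2; 1, 1, 2]

Run the Euclidean algorithm on 13 and 5; the successive quotients are the partial quotients a_0, a_1, ... (each step inverts the fractional part left over by the previous one):
  13 = 2*5 + 3, so a_0 = 2.
  5 = 1*3 + 2, so a_1 = 1.
  3 = 1*2 + 1, so a_2 = 1.
  2 = 2*1 + 0, so a_3 = 2.
The remainder reaches 0 after 4 divisions, so the expansion has 4 partial quotients, read off in order.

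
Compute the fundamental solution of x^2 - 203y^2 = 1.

First expand sqrt(203) as a continued fraction. With x_i = (sqrt(203) + m_i)/d_i and (m_0, d_0) = (0, 1): a_0 = floor(sqrt(203)) = 14, since 14^2 = 196 <= 203 < 225 = 15^2.
Iterate m_{i+1} = d_i*a_i - m_i, d_{i+1} = (203 - m_{i+1}^2)/d_i, a_{i+1} = floor((a_0 + m_{i+1})/d_{i+1}):
  m_1 = 1*14 - 0 = 14, d_1 = (203 - 14^2)/1 = 7/1 = 7, a_1 = floor((14 + 14)/7) = 4.
  m_2 = 7*4 - 14 = 14, d_2 = (203 - 14^2)/7 = 7/7 = 1, a_2 = floor((14 + 14)/1) = 28.
  m_3 = 1*28 - 14 = 14, d_3 = (203 - 14^2)/1 = 7/1 = 7: (m_3, d_3) = (m_1, d_1) = (14, 7), so from here the quotients repeat a_1, a_2; the period length is 2.
So sqrt(203) = [14; (4, 28)] with period length k = 2.
k is even, so the fundamental solution of x^2 - 203y^2 = 1 is (p_{k-1}, q_{k-1}) = (p_1, q_1); compute convergents through index 1.
Convergents (p_i = a_i*p_{i-1} + p_{i-2}, q_i = a_i*q_{i-1} + q_{i-2} with p_{-2}=0, p_{-1}=1, q_{-2}=1, q_{-1}=0):
  i=0: a_0=14, p_0 = 14*1 + 0 = 14, q_0 = 14*0 + 1 = 1.
  i=1: a_1=4, p_1 = 4*14 + 1 = 57, q_1 = 4*1 + 0 = 4.
Check: 57^2 - 203*4^2 = 3249 - 3248 = 1, so (x, y) = (57, 4) solves the equation, and by the theorem it is the least positive solution.

(x, y) = (57, 4)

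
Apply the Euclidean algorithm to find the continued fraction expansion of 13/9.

Run the Euclidean algorithm on 13 and 9; the successive quotients are the partial quotients a_0, a_1, ... (each step inverts the fractional part left over by the previous one):
  13 = 1*9 + 4, so a_0 = 1.
  9 = 2*4 + 1, so a_1 = 2.
  4 = 4*1 + 0, so a_2 = 4.
The remainder reaches 0 after 3 divisions, so the expansion has 3 partial quotients, read off in order.

[1; 2, 4]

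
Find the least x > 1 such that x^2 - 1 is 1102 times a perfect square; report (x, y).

First expand sqrt(1102) as a continued fraction. With x_i = (sqrt(1102) + m_i)/d_i and (m_0, d_0) = (0, 1): a_0 = floor(sqrt(1102)) = 33, since 33^2 = 1089 <= 1102 < 1156 = 34^2.
Iterate m_{i+1} = d_i*a_i - m_i, d_{i+1} = (1102 - m_{i+1}^2)/d_i, a_{i+1} = floor((a_0 + m_{i+1})/d_{i+1}):
  m_1 = 1*33 - 0 = 33, d_1 = (1102 - 33^2)/1 = 13/1 = 13, a_1 = floor((33 + 33)/13) = 5.
  m_2 = 13*5 - 33 = 32, d_2 = (1102 - 32^2)/13 = 78/13 = 6, a_2 = floor((33 + 32)/6) = 10.
  m_3 = 6*10 - 32 = 28, d_3 = (1102 - 28^2)/6 = 318/6 = 53, a_3 = floor((33 + 28)/53) = 1.
  m_4 = 53*1 - 28 = 25, d_4 = (1102 - 25^2)/53 = 477/53 = 9, a_4 = floor((33 + 25)/9) = 6.
  m_5 = 9*6 - 25 = 29, d_5 = (1102 - 29^2)/9 = 261/9 = 29, a_5 = floor((33 + 29)/29) = 2.
  m_6 = 29*2 - 29 = 29, d_6 = (1102 - 29^2)/29 = 261/29 = 9, a_6 = floor((33 + 29)/9) = 6.
  m_7 = 9*6 - 29 = 25, d_7 = (1102 - 25^2)/9 = 477/9 = 53, a_7 = floor((33 + 25)/53) = 1.
  m_8 = 53*1 - 25 = 28, d_8 = (1102 - 28^2)/53 = 318/53 = 6, a_8 = floor((33 + 28)/6) = 10.
  m_9 = 6*10 - 28 = 32, d_9 = (1102 - 32^2)/6 = 78/6 = 13, a_9 = floor((33 + 32)/13) = 5.
  m_10 = 13*5 - 32 = 33, d_10 = (1102 - 33^2)/13 = 13/13 = 1, a_10 = floor((33 + 33)/1) = 66.
  m_11 = 1*66 - 33 = 33, d_11 = (1102 - 33^2)/1 = 13/1 = 13: (m_11, d_11) = (m_1, d_1) = (33, 13), so from here the quotients repeat a_1, ..., a_10; the period length is 10.
So sqrt(1102) = [33; (5, 10, 1, 6, 2, 6, 1, 10, 5, 66)] with period length k = 10.
k is even, so the fundamental solution of x^2 - 1102y^2 = 1 is (p_{k-1}, q_{k-1}) = (p_9, q_9); compute convergents through index 9.
Convergents (p_i = a_i*p_{i-1} + p_{i-2}, q_i = a_i*q_{i-1} + q_{i-2} with p_{-2}=0, p_{-1}=1, q_{-2}=1, q_{-1}=0):
  i=0: a_0=33, p_0 = 33*1 + 0 = 33, q_0 = 33*0 + 1 = 1.
  i=1: a_1=5, p_1 = 5*33 + 1 = 166, q_1 = 5*1 + 0 = 5.
  i=2: a_2=10, p_2 = 10*166 + 33 = 1693, q_2 = 10*5 + 1 = 51.
  i=3: a_3=1, p_3 = 1*1693 + 166 = 1859, q_3 = 1*51 + 5 = 56.
  i=4: a_4=6, p_4 = 6*1859 + 1693 = 12847, q_4 = 6*56 + 51 = 387.
  i=5: a_5=2, p_5 = 2*12847 + 1859 = 27553, q_5 = 2*387 + 56 = 830.
  i=6: a_6=6, p_6 = 6*27553 + 12847 = 178165, q_6 = 6*830 + 387 = 5367.
  i=7: a_7=1, p_7 = 1*178165 + 27553 = 205718, q_7 = 1*5367 + 830 = 6197.
  i=8: a_8=10, p_8 = 10*205718 + 178165 = 2235345, q_8 = 10*6197 + 5367 = 67337.
  i=9: a_9=5, p_9 = 5*2235345 + 205718 = 11382443, q_9 = 5*67337 + 6197 = 342882.
Check: 11382443^2 - 1102*342882^2 = 129560008648249 - 129560008648248 = 1, so (x, y) = (11382443, 342882) solves the equation, and by the theorem it is the least positive solution.

(x, y) = (11382443, 342882)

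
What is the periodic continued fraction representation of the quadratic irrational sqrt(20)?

[4; (2, 8)]

Write x_i = (sqrt(20) + m_i)/d_i with (m_0, d_0) = (0, 1). a_0 = floor(sqrt(20)) = 4, since 4^2 = 16 <= 20 < 25 = 5^2.
Iterate m_{i+1} = d_i*a_i - m_i, d_{i+1} = (20 - m_{i+1}^2)/d_i, a_{i+1} = floor((a_0 + m_{i+1})/d_{i+1}):
  m_1 = 1*4 - 0 = 4, d_1 = (20 - 4^2)/1 = 4/1 = 4, a_1 = floor((4 + 4)/4) = 2.
  m_2 = 4*2 - 4 = 4, d_2 = (20 - 4^2)/4 = 4/4 = 1, a_2 = floor((4 + 4)/1) = 8.
  m_3 = 1*8 - 4 = 4, d_3 = (20 - 4^2)/1 = 4/1 = 4: (m_3, d_3) = (m_1, d_1) = (4, 4), so from here the quotients repeat a_1, a_2; the period length is 2.
Hence the expansion of sqrt(20) is a_0 = 4 followed by the repeating block 2, 8 (period 2).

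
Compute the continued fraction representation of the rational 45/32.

Run the Euclidean algorithm on 45 and 32; the successive quotients are the partial quotients a_0, a_1, ... (each step inverts the fractional part left over by the previous one):
  45 = 1*32 + 13, so a_0 = 1.
  32 = 2*13 + 6, so a_1 = 2.
  13 = 2*6 + 1, so a_2 = 2.
  6 = 6*1 + 0, so a_3 = 6.
The remainder reaches 0 after 4 divisions, so the expansion has 4 partial quotients, read off in order.

[1; 2, 2, 6]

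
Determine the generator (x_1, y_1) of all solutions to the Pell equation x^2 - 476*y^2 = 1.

(x, y) = (28799, 1320)

First expand sqrt(476) as a continued fraction. With x_i = (sqrt(476) + m_i)/d_i and (m_0, d_0) = (0, 1): a_0 = floor(sqrt(476)) = 21, since 21^2 = 441 <= 476 < 484 = 22^2.
Iterate m_{i+1} = d_i*a_i - m_i, d_{i+1} = (476 - m_{i+1}^2)/d_i, a_{i+1} = floor((a_0 + m_{i+1})/d_{i+1}):
  m_1 = 1*21 - 0 = 21, d_1 = (476 - 21^2)/1 = 35/1 = 35, a_1 = floor((21 + 21)/35) = 1.
  m_2 = 35*1 - 21 = 14, d_2 = (476 - 14^2)/35 = 280/35 = 8, a_2 = floor((21 + 14)/8) = 4.
  m_3 = 8*4 - 14 = 18, d_3 = (476 - 18^2)/8 = 152/8 = 19, a_3 = floor((21 + 18)/19) = 2.
  m_4 = 19*2 - 18 = 20, d_4 = (476 - 20^2)/19 = 76/19 = 4, a_4 = floor((21 + 20)/4) = 10.
  m_5 = 4*10 - 20 = 20, d_5 = (476 - 20^2)/4 = 76/4 = 19, a_5 = floor((21 + 20)/19) = 2.
  m_6 = 19*2 - 20 = 18, d_6 = (476 - 18^2)/19 = 152/19 = 8, a_6 = floor((21 + 18)/8) = 4.
  m_7 = 8*4 - 18 = 14, d_7 = (476 - 14^2)/8 = 280/8 = 35, a_7 = floor((21 + 14)/35) = 1.
  m_8 = 35*1 - 14 = 21, d_8 = (476 - 21^2)/35 = 35/35 = 1, a_8 = floor((21 + 21)/1) = 42.
  m_9 = 1*42 - 21 = 21, d_9 = (476 - 21^2)/1 = 35/1 = 35: (m_9, d_9) = (m_1, d_1) = (21, 35), so from here the quotients repeat a_1, ..., a_8; the period length is 8.
So sqrt(476) = [21; (1, 4, 2, 10, 2, 4, 1, 42)] with period length k = 8.
k is even, so the fundamental solution of x^2 - 476y^2 = 1 is (p_{k-1}, q_{k-1}) = (p_7, q_7); compute convergents through index 7.
Convergents (p_i = a_i*p_{i-1} + p_{i-2}, q_i = a_i*q_{i-1} + q_{i-2} with p_{-2}=0, p_{-1}=1, q_{-2}=1, q_{-1}=0):
  i=0: a_0=21, p_0 = 21*1 + 0 = 21, q_0 = 21*0 + 1 = 1.
  i=1: a_1=1, p_1 = 1*21 + 1 = 22, q_1 = 1*1 + 0 = 1.
  i=2: a_2=4, p_2 = 4*22 + 21 = 109, q_2 = 4*1 + 1 = 5.
  i=3: a_3=2, p_3 = 2*109 + 22 = 240, q_3 = 2*5 + 1 = 11.
  i=4: a_4=10, p_4 = 10*240 + 109 = 2509, q_4 = 10*11 + 5 = 115.
  i=5: a_5=2, p_5 = 2*2509 + 240 = 5258, q_5 = 2*115 + 11 = 241.
  i=6: a_6=4, p_6 = 4*5258 + 2509 = 23541, q_6 = 4*241 + 115 = 1079.
  i=7: a_7=1, p_7 = 1*23541 + 5258 = 28799, q_7 = 1*1079 + 241 = 1320.
Check: 28799^2 - 476*1320^2 = 829382401 - 829382400 = 1, so (x, y) = (28799, 1320) solves the equation, and by the theorem it is the least positive solution.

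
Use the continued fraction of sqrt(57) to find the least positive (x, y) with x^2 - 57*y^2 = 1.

(x, y) = (151, 20)

First expand sqrt(57) as a continued fraction. With x_i = (sqrt(57) + m_i)/d_i and (m_0, d_0) = (0, 1): a_0 = floor(sqrt(57)) = 7, since 7^2 = 49 <= 57 < 64 = 8^2.
Iterate m_{i+1} = d_i*a_i - m_i, d_{i+1} = (57 - m_{i+1}^2)/d_i, a_{i+1} = floor((a_0 + m_{i+1})/d_{i+1}):
  m_1 = 1*7 - 0 = 7, d_1 = (57 - 7^2)/1 = 8/1 = 8, a_1 = floor((7 + 7)/8) = 1.
  m_2 = 8*1 - 7 = 1, d_2 = (57 - 1^2)/8 = 56/8 = 7, a_2 = floor((7 + 1)/7) = 1.
  m_3 = 7*1 - 1 = 6, d_3 = (57 - 6^2)/7 = 21/7 = 3, a_3 = floor((7 + 6)/3) = 4.
  m_4 = 3*4 - 6 = 6, d_4 = (57 - 6^2)/3 = 21/3 = 7, a_4 = floor((7 + 6)/7) = 1.
  m_5 = 7*1 - 6 = 1, d_5 = (57 - 1^2)/7 = 56/7 = 8, a_5 = floor((7 + 1)/8) = 1.
  m_6 = 8*1 - 1 = 7, d_6 = (57 - 7^2)/8 = 8/8 = 1, a_6 = floor((7 + 7)/1) = 14.
  m_7 = 1*14 - 7 = 7, d_7 = (57 - 7^2)/1 = 8/1 = 8: (m_7, d_7) = (m_1, d_1) = (7, 8), so from here the quotients repeat a_1, ..., a_6; the period length is 6.
So sqrt(57) = [7; (1, 1, 4, 1, 1, 14)] with period length k = 6.
k is even, so the fundamental solution of x^2 - 57y^2 = 1 is (p_{k-1}, q_{k-1}) = (p_5, q_5); compute convergents through index 5.
Convergents (p_i = a_i*p_{i-1} + p_{i-2}, q_i = a_i*q_{i-1} + q_{i-2} with p_{-2}=0, p_{-1}=1, q_{-2}=1, q_{-1}=0):
  i=0: a_0=7, p_0 = 7*1 + 0 = 7, q_0 = 7*0 + 1 = 1.
  i=1: a_1=1, p_1 = 1*7 + 1 = 8, q_1 = 1*1 + 0 = 1.
  i=2: a_2=1, p_2 = 1*8 + 7 = 15, q_2 = 1*1 + 1 = 2.
  i=3: a_3=4, p_3 = 4*15 + 8 = 68, q_3 = 4*2 + 1 = 9.
  i=4: a_4=1, p_4 = 1*68 + 15 = 83, q_4 = 1*9 + 2 = 11.
  i=5: a_5=1, p_5 = 1*83 + 68 = 151, q_5 = 1*11 + 9 = 20.
Check: 151^2 - 57*20^2 = 22801 - 22800 = 1, so (x, y) = (151, 20) solves the equation, and by the theorem it is the least positive solution.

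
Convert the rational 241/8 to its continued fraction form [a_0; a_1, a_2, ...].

Run the Euclidean algorithm on 241 and 8; the successive quotients are the partial quotients a_0, a_1, ... (each step inverts the fractional part left over by the previous one):
  241 = 30*8 + 1, so a_0 = 30.
  8 = 8*1 + 0, so a_1 = 8.
The remainder reaches 0 after 2 divisions, so the expansion has 2 partial quotients, read off in order.

[30; 8]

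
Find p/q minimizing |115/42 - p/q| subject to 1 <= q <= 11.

30/11

Expand x = 115/42 as a continued fraction with the Euclidean algorithm:
  115 = 2*42 + 31, so a_0 = 2.
  42 = 1*31 + 11, so a_1 = 1.
  31 = 2*11 + 9, so a_2 = 2.
  11 = 1*9 + 2, so a_3 = 1.
  9 = 4*2 + 1, so a_4 = 4.
  2 = 2*1 + 0, so a_5 = 2.
so x = [2; 1, 2, 1, 4, 2].
Convergents (p_i = a_i*p_{i-1} + p_{i-2}, q_i = a_i*q_{i-1} + q_{i-2} with p_{-2}=0, p_{-1}=1, q_{-2}=1, q_{-1}=0), until the denominator exceeds 11:
  i=0: a_0=2, p_0 = 2*1 + 0 = 2, q_0 = 2*0 + 1 = 1.
  i=1: a_1=1, p_1 = 1*2 + 1 = 3, q_1 = 1*1 + 0 = 1.
  i=2: a_2=2, p_2 = 2*3 + 2 = 8, q_2 = 2*1 + 1 = 3.
  i=3: a_3=1, p_3 = 1*8 + 3 = 11, q_3 = 1*3 + 1 = 4.
  i=4: a_4=4, p_4 = 4*11 + 8 = 52, q_4 = 4*4 + 3 = 19.
q_4 = 19 > 11, so the last convergent with denominator <= 11 is p_3/q_3 = 11/4.
The closest fraction with denominator <= 11 is either p_3/q_3 or the intermediate fraction (k*p_3 + p_2)/(k*q_3 + q_2) with the largest k >= 1 whose denominator stays <= 11; these approach x as k grows, and every other convergent or intermediate fraction in range is farther away.
Largest k: floor((11 - q_2)/q_3) = floor((11 - 3)/4) = 2.
That gives (2*11 + 8)/(2*4 + 3) = 30/11.
Compare the errors: |x - 11/4| = |115*4 - 11*42|/(42*4) = 2/168, and |x - 30/11| = |115*11 - 30*42|/(42*11) = 5/462.
Cross-multiplying, 5*168 = 840 < 924 = 2*462, so 5/462 is smaller: the intermediate fraction 30/11 is closer to x than 11/4.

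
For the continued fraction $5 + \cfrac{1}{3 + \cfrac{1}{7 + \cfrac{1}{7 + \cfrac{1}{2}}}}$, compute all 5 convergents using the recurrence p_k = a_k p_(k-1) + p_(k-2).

Using the convergent recurrence p_i = a_i*p_{i-1} + p_{i-2}, q_i = a_i*q_{i-1} + q_{i-2} with p_{-2}=0, p_{-1}=1, q_{-2}=1, q_{-1}=0:
  i=0: a_0=5, p_0 = 5*1 + 0 = 5, q_0 = 5*0 + 1 = 1.
  i=1: a_1=3, p_1 = 3*5 + 1 = 16, q_1 = 3*1 + 0 = 3.
  i=2: a_2=7, p_2 = 7*16 + 5 = 117, q_2 = 7*3 + 1 = 22.
  i=3: a_3=7, p_3 = 7*117 + 16 = 835, q_3 = 7*22 + 3 = 157.
  i=4: a_4=2, p_4 = 2*835 + 117 = 1787, q_4 = 2*157 + 22 = 336.

5/1, 16/3, 117/22, 835/157, 1787/336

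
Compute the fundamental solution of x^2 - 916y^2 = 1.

First expand sqrt(916) as a continued fraction. With x_i = (sqrt(916) + m_i)/d_i and (m_0, d_0) = (0, 1): a_0 = floor(sqrt(916)) = 30, since 30^2 = 900 <= 916 < 961 = 31^2.
Iterate m_{i+1} = d_i*a_i - m_i, d_{i+1} = (916 - m_{i+1}^2)/d_i, a_{i+1} = floor((a_0 + m_{i+1})/d_{i+1}):
  m_1 = 1*30 - 0 = 30, d_1 = (916 - 30^2)/1 = 16/1 = 16, a_1 = floor((30 + 30)/16) = 3.
  m_2 = 16*3 - 30 = 18, d_2 = (916 - 18^2)/16 = 592/16 = 37, a_2 = floor((30 + 18)/37) = 1.
  m_3 = 37*1 - 18 = 19, d_3 = (916 - 19^2)/37 = 555/37 = 15, a_3 = floor((30 + 19)/15) = 3.
  m_4 = 15*3 - 19 = 26, d_4 = (916 - 26^2)/15 = 240/15 = 16, a_4 = floor((30 + 26)/16) = 3.
  m_5 = 16*3 - 26 = 22, d_5 = (916 - 22^2)/16 = 432/16 = 27, a_5 = floor((30 + 22)/27) = 1.
  m_6 = 27*1 - 22 = 5, d_6 = (916 - 5^2)/27 = 891/27 = 33, a_6 = floor((30 + 5)/33) = 1.
  m_7 = 33*1 - 5 = 28, d_7 = (916 - 28^2)/33 = 132/33 = 4, a_7 = floor((30 + 28)/4) = 14.
  m_8 = 4*14 - 28 = 28, d_8 = (916 - 28^2)/4 = 132/4 = 33, a_8 = floor((30 + 28)/33) = 1.
  m_9 = 33*1 - 28 = 5, d_9 = (916 - 5^2)/33 = 891/33 = 27, a_9 = floor((30 + 5)/27) = 1.
  m_10 = 27*1 - 5 = 22, d_10 = (916 - 22^2)/27 = 432/27 = 16, a_10 = floor((30 + 22)/16) = 3.
  m_11 = 16*3 - 22 = 26, d_11 = (916 - 26^2)/16 = 240/16 = 15, a_11 = floor((30 + 26)/15) = 3.
  m_12 = 15*3 - 26 = 19, d_12 = (916 - 19^2)/15 = 555/15 = 37, a_12 = floor((30 + 19)/37) = 1.
  m_13 = 37*1 - 19 = 18, d_13 = (916 - 18^2)/37 = 592/37 = 16, a_13 = floor((30 + 18)/16) = 3.
  m_14 = 16*3 - 18 = 30, d_14 = (916 - 30^2)/16 = 16/16 = 1, a_14 = floor((30 + 30)/1) = 60.
  m_15 = 1*60 - 30 = 30, d_15 = (916 - 30^2)/1 = 16/1 = 16: (m_15, d_15) = (m_1, d_1) = (30, 16), so from here the quotients repeat a_1, ..., a_14; the period length is 14.
So sqrt(916) = [30; (3, 1, 3, 3, 1, 1, 14, 1, 1, 3, 3, 1, 3, 60)] with period length k = 14.
k is even, so the fundamental solution of x^2 - 916y^2 = 1 is (p_{k-1}, q_{k-1}) = (p_13, q_13); compute convergents through index 13.
Convergents (p_i = a_i*p_{i-1} + p_{i-2}, q_i = a_i*q_{i-1} + q_{i-2} with p_{-2}=0, p_{-1}=1, q_{-2}=1, q_{-1}=0):
  i=0: a_0=30, p_0 = 30*1 + 0 = 30, q_0 = 30*0 + 1 = 1.
  i=1: a_1=3, p_1 = 3*30 + 1 = 91, q_1 = 3*1 + 0 = 3.
  i=2: a_2=1, p_2 = 1*91 + 30 = 121, q_2 = 1*3 + 1 = 4.
  i=3: a_3=3, p_3 = 3*121 + 91 = 454, q_3 = 3*4 + 3 = 15.
  i=4: a_4=3, p_4 = 3*454 + 121 = 1483, q_4 = 3*15 + 4 = 49.
  i=5: a_5=1, p_5 = 1*1483 + 454 = 1937, q_5 = 1*49 + 15 = 64.
  i=6: a_6=1, p_6 = 1*1937 + 1483 = 3420, q_6 = 1*64 + 49 = 113.
  i=7: a_7=14, p_7 = 14*3420 + 1937 = 49817, q_7 = 14*113 + 64 = 1646.
  i=8: a_8=1, p_8 = 1*49817 + 3420 = 53237, q_8 = 1*1646 + 113 = 1759.
  i=9: a_9=1, p_9 = 1*53237 + 49817 = 103054, q_9 = 1*1759 + 1646 = 3405.
  i=10: a_10=3, p_10 = 3*103054 + 53237 = 362399, q_10 = 3*3405 + 1759 = 11974.
  i=11: a_11=3, p_11 = 3*362399 + 103054 = 1190251, q_11 = 3*11974 + 3405 = 39327.
  i=12: a_12=1, p_12 = 1*1190251 + 362399 = 1552650, q_12 = 1*39327 + 11974 = 51301.
  i=13: a_13=3, p_13 = 3*1552650 + 1190251 = 5848201, q_13 = 3*51301 + 39327 = 193230.
Check: 5848201^2 - 916*193230^2 = 34201454936401 - 34201454936400 = 1, so (x, y) = (5848201, 193230) solves the equation, and by the theorem it is the least positive solution.

(x, y) = (5848201, 193230)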